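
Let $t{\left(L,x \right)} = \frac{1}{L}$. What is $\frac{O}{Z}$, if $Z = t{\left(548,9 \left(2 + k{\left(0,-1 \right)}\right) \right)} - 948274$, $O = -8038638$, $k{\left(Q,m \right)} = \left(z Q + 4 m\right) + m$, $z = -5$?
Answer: $\frac{4405173624}{519654151} \approx 8.4771$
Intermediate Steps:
$k{\left(Q,m \right)} = - 5 Q + 5 m$ ($k{\left(Q,m \right)} = \left(- 5 Q + 4 m\right) + m = - 5 Q + 5 m$)
$Z = - \frac{519654151}{548}$ ($Z = \frac{1}{548} - 948274 = - \frac{519654151}{548} \approx -9.4827 \cdot 10^{5}$)
$\frac{O}{Z} = - \frac{8038638}{- \frac{519654151}{548}} = \left(-8038638\right) \left(- \frac{548}{519654151}\right) = \frac{4405173624}{519654151}$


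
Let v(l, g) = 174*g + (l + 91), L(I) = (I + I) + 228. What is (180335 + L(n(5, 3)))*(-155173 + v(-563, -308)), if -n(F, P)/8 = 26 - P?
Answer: -37703461215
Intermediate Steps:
n(F, P) = -208 + 8*P (n(F, P) = -8*(26 - P) = -208 + 8*P)
L(I) = 228 + 2*I (L(I) = 2*I + 228 = 228 + 2*I)
v(l, g) = 91 + l + 174*g (v(l, g) = 174*g + (91 + l) = 91 + l + 174*g)
(180335 + L(n(5, 3)))*(-155173 + v(-563, -308)) = (180335 + (228 + 2*(-208 + 8*3)))*(-155173 + (91 - 563 + 174*(-308))) = (180335 + (228 + 2*(-208 + 24)))*(-155173 + (91 - 563 - 53592)) = (180335 + (228 + 2*(-184)))*(-155173 - 54064) = (180335 + (228 - 368))*(-209237) = (180335 - 140)*(-209237) = 180195*(-209237) = -37703461215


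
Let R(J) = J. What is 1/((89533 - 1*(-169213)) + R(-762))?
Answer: 1/257984 ≈ 3.8762e-6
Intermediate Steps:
1/((89533 - 1*(-169213)) + R(-762)) = 1/((89533 - 1*(-169213)) - 762) = 1/((89533 + 169213) - 762) = 1/(258746 - 762) = 1/257984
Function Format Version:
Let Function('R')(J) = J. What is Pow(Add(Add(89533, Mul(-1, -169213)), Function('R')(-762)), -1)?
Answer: Rational(1, 257984) ≈ 3.8762e-6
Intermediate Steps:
Pow(Add(Add(89533, Mul(-1, -169213)), Function('R')(-762)), -1) = Pow(Add(Add(89533, Mul(-1, -169213)), -762), -1) = Pow(Add(Add(89533, 169213), -762), -1) = Pow(Add(258746, -762), -1) = Pow(257984, -1) = Rational(1, 257984)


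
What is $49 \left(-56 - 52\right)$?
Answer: $-5292$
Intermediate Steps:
$49 \left(-56 - 52\right) = 49 \left(-108\right) = -5292$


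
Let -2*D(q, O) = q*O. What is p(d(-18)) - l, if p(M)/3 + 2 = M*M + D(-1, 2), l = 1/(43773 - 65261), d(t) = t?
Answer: 20821873/21488 ≈ 969.00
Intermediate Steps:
l = -1/21488 (l = 1/(-21488) = -1/21488 ≈ -4.6538e-5)
D(q, O) = -O*q/2 (D(q, O) = -q*O/2 = -O*q/2)
p(M) = -3 + 3*M² (p(M) = -6 + 3*(M*M - ½*2*(-1)) = -6 + 3*(M² + 1) = -6 + 3*(1 + M²) = -6 + (3 + 3*M²) = -3 + 3*M²)
p(d(-18)) - l = (-3 + 3*(-18)²) - 1*(-1/21488) = (-3 + 3*324) + 1/21488 = (-3 + 972) + 1/21488 = 969 + 1/21488 = 20821873/21488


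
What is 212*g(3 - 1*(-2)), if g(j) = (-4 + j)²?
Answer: 212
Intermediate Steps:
212*g(3 - 1*(-2)) = 212*(-4 + (3 - 1*(-2)))² = 212*(-4 + (3 + 2))² = 212*(-4 + 5)² = 212*1² = 212*1 = 212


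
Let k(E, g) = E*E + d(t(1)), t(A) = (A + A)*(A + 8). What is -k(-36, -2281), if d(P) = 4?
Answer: -1300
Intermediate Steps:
t(A) = 2*A*(8 + A) (t(A) = (2*A)*(8 + A) = 2*A*(8 + A))
k(E, g) = 4 + E² (k(E, g) = E*E + 4 = E² + 4 = 4 + E²)
-k(-36, -2281) = -(4 + (-36)²) = -(4 + 1296) = -1*1300 = -1300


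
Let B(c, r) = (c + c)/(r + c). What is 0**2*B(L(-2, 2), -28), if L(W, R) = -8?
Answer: 0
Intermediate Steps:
B(c, r) = 2*c/(c + r) (B(c, r) = (2*c)/(c + r) = 2*c/(c + r))
0**2*B(L(-2, 2), -28) = 0**2*(2*(-8)/(-8 - 28)) = 0*(2*(-8)/(-36)) = 0*(2*(-8)*(-1/36)) = 0*(4/9) = 0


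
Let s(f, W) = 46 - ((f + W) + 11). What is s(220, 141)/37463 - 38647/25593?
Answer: -1456175879/958790559 ≈ -1.5188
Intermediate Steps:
s(f, W) = 35 - W - f (s(f, W) = 46 - ((W + f) + 11) = 46 - (11 + W + f) = 46 + (-11 - W - f) = 35 - W - f)
s(220, 141)/37463 - 38647/25593 = (35 - 1*141 - 1*220)/37463 - 38647/25593 = (35 - 141 - 220)*(1/37463) - 38647*1/25593 = -326*1/37463 - 38647/25593 = -326/37463 - 38647/25593 = -1456175879/958790559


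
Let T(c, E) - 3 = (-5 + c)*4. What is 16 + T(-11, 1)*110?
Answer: -6694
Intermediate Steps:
T(c, E) = -17 + 4*c (T(c, E) = 3 + (-5 + c)*4 = 3 + (-20 + 4*c) = -17 + 4*c)
16 + T(-11, 1)*110 = 16 + (-17 + 4*(-11))*110 = 16 + (-17 - 44)*110 = 16 - 61*110 = 16 - 6710 = -6694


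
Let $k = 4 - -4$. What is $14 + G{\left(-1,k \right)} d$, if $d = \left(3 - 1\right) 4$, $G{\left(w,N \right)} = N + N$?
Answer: $142$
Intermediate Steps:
$k = 8$ ($k = 4 + 4 = 8$)
$G{\left(w,N \right)} = 2 N$
$d = 8$ ($d = 2 \cdot 4 = 8$)
$14 + G{\left(-1,k \right)} d = 14 + 2 \cdot 8 \cdot 8 = 14 + 16 \cdot 8 = 14 + 128 = 142$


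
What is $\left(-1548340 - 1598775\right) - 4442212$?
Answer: $-7589327$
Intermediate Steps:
$\left(-1548340 - 1598775\right) - 4442212 = -3147115 - 4442212 = -7589327$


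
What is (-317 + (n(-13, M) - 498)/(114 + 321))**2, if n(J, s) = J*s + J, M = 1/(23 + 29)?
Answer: 12260025625/121104 ≈ 1.0124e+5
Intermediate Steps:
M = 1/52 ≈ 0.019231
n(J, s) = J + J*s
(-317 + (n(-13, M) - 498)/(114 + 321))**2 = (-317 + (-13*(1 + 1/52) - 498)/(114 + 321))**2 = (-317 + (-13*53/52 - 498)/435)**2 = (-317 + (-53/4 - 498)*(1/435))**2 = (-317 - 2045/4*1/435)**2 = (-317 - 409/348)**2 = (-110725/348)**2 = 12260025625/121104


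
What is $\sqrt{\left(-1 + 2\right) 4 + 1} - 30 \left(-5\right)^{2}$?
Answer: $-750 + \sqrt{5} \approx -747.76$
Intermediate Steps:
$\sqrt{\left(-1 + 2\right) 4 + 1} - 30 \left(-5\right)^{2} = \sqrt{1 \cdot 4 + 1} - 750 = \sqrt{4 + 1} - 750 = \sqrt{5} - 750 = -750 + \sqrt{5}$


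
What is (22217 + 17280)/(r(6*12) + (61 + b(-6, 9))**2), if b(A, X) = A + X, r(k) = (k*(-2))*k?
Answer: -39497/6272 ≈ -6.2974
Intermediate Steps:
r(k) = -2*k**2 (r(k) = (-2*k)*k = -2*k**2)
(22217 + 17280)/(r(6*12) + (61 + b(-6, 9))**2) = (22217 + 17280)/(-2*(6*12)**2 + (61 + (-6 + 9))**2) = 39497/(-2*72**2 + (61 + 3)**2) = 39497/(-2*5184 + 64**2) = 39497/(-10368 + 4096) = 39497/(-6272) = 39497*(-1/6272) = -39497/6272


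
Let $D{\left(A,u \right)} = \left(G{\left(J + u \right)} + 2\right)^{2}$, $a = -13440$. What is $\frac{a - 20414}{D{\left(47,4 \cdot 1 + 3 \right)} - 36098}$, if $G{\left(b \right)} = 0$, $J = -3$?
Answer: $\frac{16927}{18047} \approx 0.93794$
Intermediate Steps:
$D{\left(A,u \right)} = 4$ ($D{\left(A,u \right)} = \left(0 + 2\right)^{2} = 2^{2} = 4$)
$\frac{a - 20414}{D{\left(47,4 \cdot 1 + 3 \right)} - 36098} = \frac{-13440 - 20414}{4 - 36098} = - \frac{33854}{-36094} = \left(-33854\right) \left(- \frac{1}{36094}\right) = \frac{16927}{18047}$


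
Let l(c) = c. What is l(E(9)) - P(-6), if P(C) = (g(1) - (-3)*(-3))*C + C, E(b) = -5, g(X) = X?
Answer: -47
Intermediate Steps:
P(C) = -7*C (P(C) = (1 - (-3)*(-3))*C + C = (1 - 1*9)*C + C = (1 - 9)*C + C = -8*C + C = -7*C)
l(E(9)) - P(-6) = -5 - (-7)*(-6) = -5 - 1*42 = -5 - 42 = -47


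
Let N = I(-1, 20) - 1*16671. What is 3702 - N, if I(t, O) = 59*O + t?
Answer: 19194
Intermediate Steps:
I(t, O) = t + 59*O
N = -15492 (N = (-1 + 59*20) - 1*16671 = (-1 + 1180) - 16671 = 1179 - 16671 = -15492)
3702 - N = 3702 - 1*(-15492) = 3702 + 15492 = 19194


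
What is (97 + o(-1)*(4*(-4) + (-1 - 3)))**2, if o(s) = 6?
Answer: 529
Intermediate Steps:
(97 + o(-1)*(4*(-4) + (-1 - 3)))**2 = (97 + 6*(4*(-4) + (-1 - 3)))**2 = (97 + 6*(-16 - 4))**2 = (97 + 6*(-20))**2 = (97 - 120)**2 = (-23)**2 = 529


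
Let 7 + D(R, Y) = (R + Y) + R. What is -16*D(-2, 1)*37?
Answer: 5920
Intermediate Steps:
D(R, Y) = -7 + Y + 2*R (D(R, Y) = -7 + ((R + Y) + R) = -7 + (Y + 2*R) = -7 + Y + 2*R)
-16*D(-2, 1)*37 = -16*(-7 + 1 + 2*(-2))*37 = -16*(-7 + 1 - 4)*37 = -16*(-10)*37 = 160*37 = 5920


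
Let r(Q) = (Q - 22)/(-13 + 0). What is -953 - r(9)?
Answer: -954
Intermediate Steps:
r(Q) = 22/13 - Q/13 (r(Q) = (-22 + Q)/(-13) = (-22 + Q)*(-1/13) = 22/13 - Q/13)
-953 - r(9) = -953 - (22/13 - 1/13*9) = -953 - (22/13 - 9/13) = -953 - 1*1 = -953 - 1 = -954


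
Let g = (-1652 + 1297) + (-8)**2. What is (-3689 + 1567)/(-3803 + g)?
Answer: 1061/2047 ≈ 0.51832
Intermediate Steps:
g = -291 (g = -355 + 64 = -291)
(-3689 + 1567)/(-3803 + g) = (-3689 + 1567)/(-3803 - 291) = -2122/(-4094) = -2122*(-1/4094) = 1061/2047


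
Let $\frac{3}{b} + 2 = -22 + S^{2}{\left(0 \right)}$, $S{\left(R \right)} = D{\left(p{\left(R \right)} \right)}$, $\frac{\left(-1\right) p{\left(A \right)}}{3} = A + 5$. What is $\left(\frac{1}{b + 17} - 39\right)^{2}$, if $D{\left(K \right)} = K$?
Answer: $\frac{1970738449}{1299600} \approx 1516.4$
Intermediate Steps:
$p{\left(A \right)} = -15 - 3 A$ ($p{\left(A \right)} = - 3 \left(A + 5\right) = - 3 \left(5 + A\right) = -15 - 3 A$)
$S{\left(R \right)} = -15 - 3 R$
$b = \frac{1}{67}$ ($b = \frac{3}{-2 - \left(22 - \left(-15 - 0\right)^{2}\right)} = \frac{3}{-2 - \left(22 - \left(-15 + 0\right)^{2}\right)} = \frac{3}{-2 - \left(22 - \left(-15\right)^{2}\right)} = \frac{3}{-2 + \left(-22 + 225\right)} = \frac{3}{-2 + 203} = \frac{3}{201} = 3 \cdot \frac{1}{201} = \frac{1}{67} \approx 0.014925$)
$\left(\frac{1}{b + 17} - 39\right)^{2} = \left(\frac{1}{\frac{1}{67} + 17} - 39\right)^{2} = \left(\frac{1}{\frac{1140}{67}} - 39\right)^{2} = \left(\frac{67}{1140} - 39\right)^{2} = \left(- \frac{44393}{1140}\right)^{2} = \frac{1970738449}{1299600}$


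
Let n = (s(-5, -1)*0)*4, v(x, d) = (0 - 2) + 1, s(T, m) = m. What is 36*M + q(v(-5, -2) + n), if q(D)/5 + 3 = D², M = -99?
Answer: -3574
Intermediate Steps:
v(x, d) = -1 (v(x, d) = -2 + 1 = -1)
n = 0 (n = -1*0*4 = 0*4 = 0)
q(D) = -15 + 5*D²
36*M + q(v(-5, -2) + n) = 36*(-99) + (-15 + 5*(-1 + 0)²) = -3564 + (-15 + 5*(-1)²) = -3564 + (-15 + 5*1) = -3564 + (-15 + 5) = -3564 - 10 = -3574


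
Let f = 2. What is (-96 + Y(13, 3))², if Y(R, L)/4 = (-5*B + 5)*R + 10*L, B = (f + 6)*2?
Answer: 15023376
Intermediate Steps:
B = 16 (B = (2 + 6)*2 = 8*2 = 16)
Y(R, L) = -300*R + 40*L (Y(R, L) = 4*((-5*16 + 5)*R + 10*L) = 4*((-80 + 5)*R + 10*L) = 4*(-75*R + 10*L) = -300*R + 40*L)
(-96 + Y(13, 3))² = (-96 + (-300*13 + 40*3))² = (-96 + (-3900 + 120))² = (-96 - 3780)² = (-3876)² = 15023376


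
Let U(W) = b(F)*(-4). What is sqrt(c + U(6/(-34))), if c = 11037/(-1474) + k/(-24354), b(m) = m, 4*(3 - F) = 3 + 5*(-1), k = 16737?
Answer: I*sqrt(182225582605)/90651 ≈ 4.709*I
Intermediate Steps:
F = 7/2 (F = 3 - (3 + 5*(-1))/4 = 3 - (3 - 5)/4 = 3 - 1/4*(-2) = 3 + 1/2 = 7/2 ≈ 3.5000)
U(W) = -14 (U(W) = (7/2)*(-4) = -14)
c = -2223223/271953 (c = 11037/(-1474) + 16737/(-24354) = 11037*(-1/1474) + 16737*(-1/24354) = -11037/1474 - 5579/8118 = -2223223/271953 ≈ -8.1750)
sqrt(c + U(6/(-34))) = sqrt(-2223223/271953 - 14) = sqrt(-6030565/271953) = I*sqrt(182225582605)/90651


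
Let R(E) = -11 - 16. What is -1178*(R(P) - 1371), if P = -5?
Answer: 1646844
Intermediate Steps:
R(E) = -27
-1178*(R(P) - 1371) = -1178*(-27 - 1371) = -1178*(-1398) = 1646844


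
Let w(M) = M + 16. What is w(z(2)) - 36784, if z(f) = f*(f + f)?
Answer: -36760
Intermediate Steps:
z(f) = 2*f² (z(f) = f*(2*f) = 2*f²)
w(M) = 16 + M
w(z(2)) - 36784 = (16 + 2*2²) - 36784 = (16 + 2*4) - 36784 = (16 + 8) - 36784 = 24 - 36784 = -36760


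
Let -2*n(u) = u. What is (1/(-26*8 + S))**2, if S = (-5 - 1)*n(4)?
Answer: 1/38416 ≈ 2.6031e-5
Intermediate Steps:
n(u) = -u/2
S = 12 (S = (-5 - 1)*(-1/2*4) = -6*(-2) = 12)
(1/(-26*8 + S))**2 = (1/(-26*8 + 12))**2 = (1/(-208 + 12))**2 = (1/(-196))**2 = (-1/196)**2 = 1/38416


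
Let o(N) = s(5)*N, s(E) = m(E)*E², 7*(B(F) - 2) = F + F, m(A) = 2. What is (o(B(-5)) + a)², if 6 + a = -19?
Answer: 625/49 ≈ 12.755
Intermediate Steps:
a = -25 (a = -6 - 19 = -25)
B(F) = 2 + 2*F/7 (B(F) = 2 + (F + F)/7 = 2 + (2*F)/7 = 2 + 2*F/7)
s(E) = 2*E²
o(N) = 50*N (o(N) = (2*5²)*N = (2*25)*N = 50*N)
(o(B(-5)) + a)² = (50*(2 + (2/7)*(-5)) - 25)² = (50*(2 - 10/7) - 25)² = (50*(4/7) - 25)² = (200/7 - 25)² = (25/7)² = 625/49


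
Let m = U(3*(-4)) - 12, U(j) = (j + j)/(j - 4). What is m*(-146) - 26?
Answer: 1507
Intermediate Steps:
U(j) = 2*j/(-4 + j) (U(j) = (2*j)/(-4 + j) = 2*j/(-4 + j))
m = -21/2 (m = 2*(3*(-4))/(-4 + 3*(-4)) - 12 = 2*(-12)/(-4 - 12) - 12 = 2*(-12)/(-16) - 12 = 2*(-12)*(-1/16) - 12 = 3/2 - 12 = -21/2 ≈ -10.500)
m*(-146) - 26 = -21/2*(-146) - 26 = 1533 - 26 = 1507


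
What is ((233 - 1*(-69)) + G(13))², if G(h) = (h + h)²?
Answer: 956484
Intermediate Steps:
G(h) = 4*h² (G(h) = (2*h)² = 4*h²)
((233 - 1*(-69)) + G(13))² = ((233 - 1*(-69)) + 4*13²)² = ((233 + 69) + 4*169)² = (302 + 676)² = 978² = 956484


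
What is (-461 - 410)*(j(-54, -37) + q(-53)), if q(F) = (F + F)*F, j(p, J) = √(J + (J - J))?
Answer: -4893278 - 871*I*√37 ≈ -4.8933e+6 - 5298.1*I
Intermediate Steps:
j(p, J) = √J (j(p, J) = √(J + 0) = √J)
q(F) = 2*F² (q(F) = (2*F)*F = 2*F²)
(-461 - 410)*(j(-54, -37) + q(-53)) = (-461 - 410)*(√(-37) + 2*(-53)²) = -871*(I*√37 + 2*2809) = -871*(I*√37 + 5618) = -871*(5618 + I*√37) = -4893278 - 871*I*√37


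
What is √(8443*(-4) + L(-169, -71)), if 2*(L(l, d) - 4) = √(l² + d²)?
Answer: √(-135072 + 2*√33602)/2 ≈ 183.51*I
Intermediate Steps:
L(l, d) = 4 + √(d² + l²)/2 (L(l, d) = 4 + √(l² + d²)/2 = 4 + √(d² + l²)/2)
√(8443*(-4) + L(-169, -71)) = √(8443*(-4) + (4 + √((-71)² + (-169)²)/2)) = √(-33772 + (4 + √(5041 + 28561)/2)) = √(-33772 + (4 + √33602/2)) = √(-33768 + √33602/2)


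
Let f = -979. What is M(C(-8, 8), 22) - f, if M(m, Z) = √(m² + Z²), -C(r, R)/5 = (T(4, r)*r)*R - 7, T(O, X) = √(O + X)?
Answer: 979 + √(-407891 + 44800*I) ≈ 1014.0 + 639.62*I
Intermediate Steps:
C(r, R) = 35 - 5*R*r*√(4 + r) (C(r, R) = -5*((√(4 + r)*r)*R - 7) = -5*((r*√(4 + r))*R - 7) = -5*(R*r*√(4 + r) - 7) = -5*(-7 + R*r*√(4 + r)) = 35 - 5*R*r*√(4 + r))
M(m, Z) = √(Z² + m²)
M(C(-8, 8), 22) - f = √(22² + (35 - 5*8*(-8)*√(4 - 8))²) - 1*(-979) = √(484 + (35 - 5*8*(-8)*√(-4))²) + 979 = √(484 + (35 - 5*8*(-8)*2*I)²) + 979 = √(484 + (35 + 640*I)²) + 979 = 979 + √(484 + (35 + 640*I)²)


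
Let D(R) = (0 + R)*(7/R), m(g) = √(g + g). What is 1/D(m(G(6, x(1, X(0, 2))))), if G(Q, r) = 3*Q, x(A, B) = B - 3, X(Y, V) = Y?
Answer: ⅐ ≈ 0.14286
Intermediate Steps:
x(A, B) = -3 + B
m(g) = √2*√g (m(g) = √(2*g) = √2*√g)
D(R) = 7 (D(R) = R*(7/R) = 7)
1/D(m(G(6, x(1, X(0, 2))))) = 1/7 = ⅐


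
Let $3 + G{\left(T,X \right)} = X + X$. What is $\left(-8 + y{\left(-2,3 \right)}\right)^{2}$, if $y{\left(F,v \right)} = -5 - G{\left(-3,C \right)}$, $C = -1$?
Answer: $64$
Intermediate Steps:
$G{\left(T,X \right)} = -3 + 2 X$ ($G{\left(T,X \right)} = -3 + \left(X + X\right) = -3 + 2 X$)
$y{\left(F,v \right)} = 0$ ($y{\left(F,v \right)} = -5 - \left(-3 + 2 \left(-1\right)\right) = -5 - \left(-3 - 2\right) = -5 - -5 = -5 + 5 = 0$)
$\left(-8 + y{\left(-2,3 \right)}\right)^{2} = \left(-8 + 0\right)^{2} = \left(-8\right)^{2} = 64$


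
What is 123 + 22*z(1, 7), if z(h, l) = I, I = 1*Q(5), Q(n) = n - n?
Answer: 123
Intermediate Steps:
Q(n) = 0
I = 0 (I = 1*0 = 0)
z(h, l) = 0
123 + 22*z(1, 7) = 123 + 22*0 = 123 + 0 = 123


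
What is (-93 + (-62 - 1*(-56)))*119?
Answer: -11781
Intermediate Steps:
(-93 + (-62 - 1*(-56)))*119 = (-93 + (-62 + 56))*119 = (-93 - 6)*119 = -99*119 = -11781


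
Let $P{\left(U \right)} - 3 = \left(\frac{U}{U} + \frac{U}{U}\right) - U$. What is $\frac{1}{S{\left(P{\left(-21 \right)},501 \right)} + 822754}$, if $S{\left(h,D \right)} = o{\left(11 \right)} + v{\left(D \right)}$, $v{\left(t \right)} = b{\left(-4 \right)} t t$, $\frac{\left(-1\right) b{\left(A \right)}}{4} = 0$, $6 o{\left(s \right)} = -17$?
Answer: $\frac{6}{4936507} \approx 1.2154 \cdot 10^{-6}$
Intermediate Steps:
$o{\left(s \right)} = - \frac{17}{6}$ ($o{\left(s \right)} = \frac{1}{6} \left(-17\right) = - \frac{17}{6}$)
$b{\left(A \right)} = 0$ ($b{\left(A \right)} = \left(-4\right) 0 = 0$)
$v{\left(t \right)} = 0$ ($v{\left(t \right)} = 0 t t = 0 t = 0$)
$P{\left(U \right)} = 5 - U$ ($P{\left(U \right)} = 3 - \left(U - \frac{2 U}{U}\right) = 3 - \left(-2 + U\right) = 5 - U$)
$S{\left(h,D \right)} = - \frac{17}{6}$ ($S{\left(h,D \right)} = - \frac{17}{6} + 0 = - \frac{17}{6}$)
$\frac{1}{S{\left(P{\left(-21 \right)},501 \right)} + 822754} = \frac{1}{- \frac{17}{6} + 822754} = \frac{1}{\frac{4936507}{6}} = \frac{6}{4936507}$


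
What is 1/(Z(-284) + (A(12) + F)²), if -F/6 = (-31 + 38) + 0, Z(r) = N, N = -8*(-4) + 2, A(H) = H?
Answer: 1/934 ≈ 0.0010707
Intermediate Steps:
N = 34 (N = 32 + 2 = 34)
Z(r) = 34
F = -42 (F = -6*((-31 + 38) + 0) = -6*(7 + 0) = -6*7 = -42)
1/(Z(-284) + (A(12) + F)²) = 1/(34 + (12 - 42)²) = 1/(34 + (-30)²) = 1/(34 + 900) = 1/934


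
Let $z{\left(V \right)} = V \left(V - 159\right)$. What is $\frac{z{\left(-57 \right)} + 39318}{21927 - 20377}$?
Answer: $\frac{5163}{155} \approx 33.31$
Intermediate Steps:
$z{\left(V \right)} = V \left(-159 + V\right)$
$\frac{z{\left(-57 \right)} + 39318}{21927 - 20377} = \frac{- 57 \left(-159 - 57\right) + 39318}{21927 - 20377} = \frac{\left(-57\right) \left(-216\right) + 39318}{1550} = \left(12312 + 39318\right) \frac{1}{1550} = 51630 \cdot \frac{1}{1550} = \frac{5163}{155}$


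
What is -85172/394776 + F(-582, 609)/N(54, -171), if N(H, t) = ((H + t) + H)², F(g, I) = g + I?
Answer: -1010459/4836006 ≈ -0.20895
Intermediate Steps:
F(g, I) = I + g
N(H, t) = (t + 2*H)²
-85172/394776 + F(-582, 609)/N(54, -171) = -85172/394776 + (609 - 582)/((-171 + 2*54)²) = -85172*1/394776 + 27/((-171 + 108)²) = -21293/98694 + 27/((-63)²) = -21293/98694 + 27/3969 = -21293/98694 + 27*(1/3969) = -21293/98694 + 1/147 = -1010459/4836006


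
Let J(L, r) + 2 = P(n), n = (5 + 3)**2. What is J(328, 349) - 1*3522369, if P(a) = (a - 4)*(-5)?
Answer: -3522671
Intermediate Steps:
n = 64 (n = 8**2 = 64)
P(a) = 20 - 5*a (P(a) = (-4 + a)*(-5) = 20 - 5*a)
J(L, r) = -302 (J(L, r) = -2 + (20 - 5*64) = -2 + (20 - 320) = -2 - 300 = -302)
J(328, 349) - 1*3522369 = -302 - 1*3522369 = -302 - 3522369 = -3522671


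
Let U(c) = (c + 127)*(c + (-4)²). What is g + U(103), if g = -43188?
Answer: -15818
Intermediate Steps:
U(c) = (16 + c)*(127 + c) (U(c) = (127 + c)*(c + 16) = (127 + c)*(16 + c) = (16 + c)*(127 + c))
g + U(103) = -43188 + (2032 + 103² + 143*103) = -43188 + (2032 + 10609 + 14729) = -43188 + 27370 = -15818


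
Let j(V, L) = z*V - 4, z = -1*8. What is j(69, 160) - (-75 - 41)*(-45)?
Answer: -5776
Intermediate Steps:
z = -8
j(V, L) = -4 - 8*V (j(V, L) = -8*V - 4 = -4 - 8*V)
j(69, 160) - (-75 - 41)*(-45) = (-4 - 8*69) - (-75 - 41)*(-45) = (-4 - 552) - (-116)*(-45) = -556 - 1*5220 = -556 - 5220 = -5776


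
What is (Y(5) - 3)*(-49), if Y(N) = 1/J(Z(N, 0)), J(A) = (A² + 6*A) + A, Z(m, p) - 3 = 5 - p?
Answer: 17591/120 ≈ 146.59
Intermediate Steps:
Z(m, p) = 8 - p (Z(m, p) = 3 + (5 - p) = 8 - p)
J(A) = A² + 7*A
Y(N) = 1/120 (Y(N) = 1/((8 - 1*0)*(7 + (8 - 1*0))) = 1/((8 + 0)*(7 + (8 + 0))) = 1/(8*(7 + 8)) = 1/(8*15) = 1/120)
(Y(5) - 3)*(-49) = (1/120 - 3)*(-49) = -359/120*(-49) = 17591/120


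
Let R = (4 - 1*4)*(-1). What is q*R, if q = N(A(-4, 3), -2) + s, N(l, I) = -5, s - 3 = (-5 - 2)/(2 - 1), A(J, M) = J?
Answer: 0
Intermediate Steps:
s = -4 (s = 3 + (-5 - 2)/(2 - 1) = 3 - 7/1 = 3 - 7*1 = 3 - 7 = -4)
R = 0 (R = (4 - 4)*(-1) = 0*(-1) = 0)
q = -9 (q = -5 - 4 = -9)
q*R = -9*0 = 0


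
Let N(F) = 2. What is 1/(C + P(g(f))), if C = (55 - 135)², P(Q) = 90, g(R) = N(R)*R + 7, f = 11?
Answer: 1/6490 ≈ 0.00015408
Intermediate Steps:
g(R) = 7 + 2*R (g(R) = 2*R + 7 = 7 + 2*R)
C = 6400 (C = (-80)² = 6400)
1/(C + P(g(f))) = 1/(6400 + 90) = 1/6490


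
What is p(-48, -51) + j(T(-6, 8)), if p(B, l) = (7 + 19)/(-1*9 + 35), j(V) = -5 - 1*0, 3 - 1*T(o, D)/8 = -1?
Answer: -4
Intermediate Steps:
T(o, D) = 32 (T(o, D) = 24 - 8*(-1) = 24 + 8 = 32)
j(V) = -5 (j(V) = -5 + 0 = -5)
p(B, l) = 1 (p(B, l) = 26/(-9 + 35) = 26/26 = 26*(1/26) = 1)
p(-48, -51) + j(T(-6, 8)) = 1 - 5 = -4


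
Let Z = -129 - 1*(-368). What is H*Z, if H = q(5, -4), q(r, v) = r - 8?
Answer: -717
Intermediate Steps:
Z = 239 (Z = -129 + 368 = 239)
q(r, v) = -8 + r
H = -3 (H = -8 + 5 = -3)
H*Z = -3*239 = -717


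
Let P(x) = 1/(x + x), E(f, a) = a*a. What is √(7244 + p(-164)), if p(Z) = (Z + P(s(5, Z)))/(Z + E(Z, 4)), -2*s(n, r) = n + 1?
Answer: √1428271854/444 ≈ 85.118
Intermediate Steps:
s(n, r) = -½ - n/2 (s(n, r) = -(n + 1)/2 = -(1 + n)/2 = -½ - n/2)
E(f, a) = a²
P(x) = 1/(2*x)
p(Z) = (-⅙ + Z)/(16 + Z) (p(Z) = (Z + 1/(2*(-½ - ½*5)))/(Z + 4²) = (Z + 1/(2*(-½ - 5/2)))/(Z + 16) = (Z + (½)/(-3))/(16 + Z) = (Z + (½)*(-⅓))/(16 + Z) = (Z - ⅙)/(16 + Z) = (-⅙ + Z)/(16 + Z))
√(7244 + p(-164)) = √(7244 + (-⅙ - 164)/(16 - 164)) = √(7244 - 985/6/(-148)) = √(7244 - 1/148*(-985/6)) = √(7244 + 985/888) = √(6433657/888) = √1428271854/444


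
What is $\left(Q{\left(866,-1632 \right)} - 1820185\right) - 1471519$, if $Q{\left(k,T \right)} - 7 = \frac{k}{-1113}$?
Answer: $- \frac{3663659627}{1113} \approx -3.2917 \cdot 10^{6}$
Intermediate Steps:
$Q{\left(k,T \right)} = 7 - \frac{k}{1113}$ ($Q{\left(k,T \right)} = 7 + \frac{k}{-1113} = 7 + k \left(- \frac{1}{1113}\right) = 7 - \frac{k}{1113}$)
$\left(Q{\left(866,-1632 \right)} - 1820185\right) - 1471519 = \left(\left(7 - \frac{866}{1113}\right) - 1820185\right) - 1471519 = \left(\frac{6925}{1113} - 1820185\right) - 1471519 = - \frac{2025858980}{1113} - 1471519 = - \frac{3663659627}{1113}$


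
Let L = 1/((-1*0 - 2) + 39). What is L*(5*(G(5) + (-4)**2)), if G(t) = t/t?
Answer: 85/37 ≈ 2.2973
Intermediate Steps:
G(t) = 1
L = 1/37 (L = 1/((0 - 2) + 39) = 1/(-2 + 39) = 1/37 ≈ 0.027027)
L*(5*(G(5) + (-4)**2)) = (5*(1 + (-4)**2))/37 = (5*(1 + 16))/37 = (5*17)/37 = (1/37)*85 = 85/37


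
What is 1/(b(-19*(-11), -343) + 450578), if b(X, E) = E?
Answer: 1/450235 ≈ 2.2211e-6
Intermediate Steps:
1/(b(-19*(-11), -343) + 450578) = 1/(-343 + 450578) = 1/450235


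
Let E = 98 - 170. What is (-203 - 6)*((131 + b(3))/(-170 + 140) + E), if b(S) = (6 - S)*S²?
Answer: 242231/15 ≈ 16149.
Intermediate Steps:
E = -72
b(S) = S²*(6 - S)
(-203 - 6)*((131 + b(3))/(-170 + 140) + E) = (-203 - 6)*((131 + 3²*(6 - 1*3))/(-170 + 140) - 72) = -209*((131 + 9*(6 - 3))/(-30) - 72) = -209*((131 + 9*3)*(-1/30) - 72) = -209*((131 + 27)*(-1/30) - 72) = -209*(158*(-1/30) - 72) = -209*(-79/15 - 72) = -209*(-1159/15) = 242231/15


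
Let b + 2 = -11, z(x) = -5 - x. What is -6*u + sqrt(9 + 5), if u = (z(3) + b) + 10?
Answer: 66 + sqrt(14) ≈ 69.742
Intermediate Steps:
b = -13 (b = -2 - 11 = -13)
u = -11 (u = ((-5 - 1*3) - 13) + 10 = ((-5 - 3) - 13) + 10 = (-8 - 13) + 10 = -21 + 10 = -11)
-6*u + sqrt(9 + 5) = -6*(-11) + sqrt(9 + 5) = 66 + sqrt(14)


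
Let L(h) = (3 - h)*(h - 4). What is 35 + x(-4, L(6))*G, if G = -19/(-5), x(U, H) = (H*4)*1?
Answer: -281/5 ≈ -56.200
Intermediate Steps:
L(h) = (-4 + h)*(3 - h) (L(h) = (3 - h)*(-4 + h) = (-4 + h)*(3 - h))
x(U, H) = 4*H (x(U, H) = (4*H)*1 = 4*H)
G = 19/5 (G = -19*(-⅕) = 19/5 ≈ 3.8000)
35 + x(-4, L(6))*G = 35 + (4*(-12 - 1*6² + 7*6))*(19/5) = 35 + (4*(-12 - 1*36 + 42))*(19/5) = 35 + (4*(-12 - 36 + 42))*(19/5) = 35 + (4*(-6))*(19/5) = 35 - 24*19/5 = 35 - 456/5 = -281/5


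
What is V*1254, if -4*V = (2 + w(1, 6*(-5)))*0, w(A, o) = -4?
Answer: 0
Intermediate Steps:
V = 0 (V = -(2 - 4)*0/4 = -(-1)*0/2 = -¼*0 = 0)
V*1254 = 0*1254 = 0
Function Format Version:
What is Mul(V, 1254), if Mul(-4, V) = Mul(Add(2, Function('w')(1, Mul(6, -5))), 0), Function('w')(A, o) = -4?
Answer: 0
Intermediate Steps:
V = 0 (V = Mul(Rational(-1, 4), Mul(Add(2, -4), 0)) = Mul(Rational(-1, 4), Mul(-2, 0)) = Mul(Rational(-1, 4), 0) = 0)
Mul(V, 1254) = Mul(0, 1254) = 0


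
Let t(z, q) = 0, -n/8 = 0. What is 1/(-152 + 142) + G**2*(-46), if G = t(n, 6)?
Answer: -1/10 ≈ -0.10000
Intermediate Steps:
n = 0 (n = -8*0 = 0)
G = 0
1/(-152 + 142) + G**2*(-46) = 1/(-152 + 142) + 0**2*(-46) = 1/(-10) + 0*(-46) = -1/10 + 0 = -1/10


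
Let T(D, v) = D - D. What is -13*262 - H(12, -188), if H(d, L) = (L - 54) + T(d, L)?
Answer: -3164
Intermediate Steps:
T(D, v) = 0
H(d, L) = -54 + L (H(d, L) = (L - 54) + 0 = (-54 + L) + 0 = -54 + L)
-13*262 - H(12, -188) = -13*262 - (-54 - 188) = -3406 - 1*(-242) = -3406 + 242 = -3164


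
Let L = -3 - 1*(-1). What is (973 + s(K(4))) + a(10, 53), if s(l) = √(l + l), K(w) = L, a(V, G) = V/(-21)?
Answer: 20423/21 + 2*I ≈ 972.52 + 2.0*I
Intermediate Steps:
L = -2 (L = -3 + 1 = -2)
a(V, G) = -V/21 (a(V, G) = V*(-1/21) = -V/21)
K(w) = -2
s(l) = √2*√l (s(l) = √(2*l) = √2*√l)
(973 + s(K(4))) + a(10, 53) = (973 + √2*√(-2)) - 1/21*10 = (973 + √2*(I*√2)) - 10/21 = (973 + 2*I) - 10/21 = 20423/21 + 2*I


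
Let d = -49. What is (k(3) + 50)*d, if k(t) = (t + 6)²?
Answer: -6419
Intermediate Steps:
k(t) = (6 + t)²
(k(3) + 50)*d = ((6 + 3)² + 50)*(-49) = (9² + 50)*(-49) = (81 + 50)*(-49) = 131*(-49) = -6419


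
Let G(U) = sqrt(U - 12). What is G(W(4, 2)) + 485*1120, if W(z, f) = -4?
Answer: 543200 + 4*I ≈ 5.432e+5 + 4.0*I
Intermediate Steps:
G(U) = sqrt(-12 + U)
G(W(4, 2)) + 485*1120 = sqrt(-12 - 4) + 485*1120 = sqrt(-16) + 543200 = 4*I + 543200 = 543200 + 4*I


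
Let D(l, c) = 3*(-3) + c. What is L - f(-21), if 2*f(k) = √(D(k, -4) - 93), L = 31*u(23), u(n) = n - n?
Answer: -I*√106/2 ≈ -5.1478*I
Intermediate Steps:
u(n) = 0
D(l, c) = -9 + c
L = 0 (L = 31*0 = 0)
f(k) = I*√106/2 (f(k) = √((-9 - 4) - 93)/2 = √(-13 - 93)/2 = √(-106)/2 = (I*√106)/2 = I*√106/2)
L - f(-21) = 0 - I*√106/2 = -I*√106/2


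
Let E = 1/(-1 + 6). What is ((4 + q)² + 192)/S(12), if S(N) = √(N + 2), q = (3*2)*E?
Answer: 2738*√14/175 ≈ 58.541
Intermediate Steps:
E = ⅕ (E = 1/5 = ⅕ ≈ 0.20000)
q = 6/5 (q = (3*2)*(⅕) = 6*(⅕) = 6/5 ≈ 1.2000)
S(N) = √(2 + N)
((4 + q)² + 192)/S(12) = ((4 + 6/5)² + 192)/(√(2 + 12)) = ((26/5)² + 192)/(√14) = (676/25 + 192)*(√14/14) = 5476*(√14/14)/25 = 2738*√14/175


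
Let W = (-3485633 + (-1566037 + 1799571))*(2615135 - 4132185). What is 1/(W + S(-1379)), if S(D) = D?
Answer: 1/4933596786571 ≈ 2.0269e-13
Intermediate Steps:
W = 4933596787950 (W = (-3485633 + 233534)*(-1517050) = -3252099*(-1517050) = 4933596787950)
1/(W + S(-1379)) = 1/(4933596787950 - 1379) = 1/4933596786571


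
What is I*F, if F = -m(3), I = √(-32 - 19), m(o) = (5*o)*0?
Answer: 0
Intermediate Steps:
m(o) = 0
I = I*√51 (I = √(-51) = I*√51 ≈ 7.1414*I)
F = 0 (F = -1*0 = 0)
I*F = (I*√51)*0 = 0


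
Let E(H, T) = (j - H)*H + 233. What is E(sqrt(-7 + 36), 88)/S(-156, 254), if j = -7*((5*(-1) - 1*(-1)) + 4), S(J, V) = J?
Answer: -17/13 ≈ -1.3077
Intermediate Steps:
j = 0 (j = -7*((-5 + 1) + 4) = -7*(-4 + 4) = -7*0 = 0)
E(H, T) = 233 - H**2 (E(H, T) = (0 - H)*H + 233 = (-H)*H + 233 = -H**2 + 233 = 233 - H**2)
E(sqrt(-7 + 36), 88)/S(-156, 254) = (233 - (sqrt(-7 + 36))**2)/(-156) = (233 - (sqrt(29))**2)*(-1/156) = (233 - 1*29)*(-1/156) = (233 - 29)*(-1/156) = 204*(-1/156) = -17/13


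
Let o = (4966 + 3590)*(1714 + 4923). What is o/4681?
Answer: 1831812/151 ≈ 12131.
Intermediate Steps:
o = 56786172 (o = 8556*6637 = 56786172)
o/4681 = 56786172/4681 = 56786172*(1/4681) = 1831812/151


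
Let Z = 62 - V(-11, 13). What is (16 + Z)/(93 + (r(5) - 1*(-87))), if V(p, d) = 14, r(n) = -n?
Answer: 64/175 ≈ 0.36571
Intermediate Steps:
Z = 48 (Z = 62 - 1*14 = 62 - 14 = 48)
(16 + Z)/(93 + (r(5) - 1*(-87))) = (16 + 48)/(93 + (-1*5 - 1*(-87))) = 64/(93 + (-5 + 87)) = 64/(93 + 82) = 64/175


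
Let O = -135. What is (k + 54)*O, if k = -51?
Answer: -405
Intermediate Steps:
(k + 54)*O = (-51 + 54)*(-135) = 3*(-135) = -405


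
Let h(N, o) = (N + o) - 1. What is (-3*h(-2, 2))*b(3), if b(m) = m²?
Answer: 27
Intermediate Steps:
h(N, o) = -1 + N + o
(-3*h(-2, 2))*b(3) = -3*(-1 - 2 + 2)*3² = -3*(-1)*9 = 3*9 = 27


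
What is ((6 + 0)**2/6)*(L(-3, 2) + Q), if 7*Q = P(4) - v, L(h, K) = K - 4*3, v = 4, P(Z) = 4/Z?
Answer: -438/7 ≈ -62.571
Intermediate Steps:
L(h, K) = -12 + K (L(h, K) = K - 12 = -12 + K)
Q = -3/7 (Q = (4/4 - 1*4)/7 = (4*(1/4) - 4)/7 = (1 - 4)/7 = (1/7)*(-3) = -3/7 ≈ -0.42857)
((6 + 0)**2/6)*(L(-3, 2) + Q) = ((6 + 0)**2/6)*((-12 + 2) - 3/7) = (6**2*(1/6))*(-10 - 3/7) = (36*(1/6))*(-73/7) = 6*(-73/7) = -438/7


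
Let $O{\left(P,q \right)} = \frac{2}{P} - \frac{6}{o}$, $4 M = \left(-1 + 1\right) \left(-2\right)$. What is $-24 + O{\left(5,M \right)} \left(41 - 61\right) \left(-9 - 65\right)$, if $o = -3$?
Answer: $3528$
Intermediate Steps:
$M = 0$ ($M = \frac{\left(-1 + 1\right) \left(-2\right)}{4} = \frac{0 \left(-2\right)}{4} = \frac{1}{4} \cdot 0 = 0$)
$O{\left(P,q \right)} = 2 + \frac{2}{P}$ ($O{\left(P,q \right)} = \frac{2}{P} - \frac{6}{-3} = \frac{2}{P} - -2 = \frac{2}{P} + 2 = 2 + \frac{2}{P}$)
$-24 + O{\left(5,M \right)} \left(41 - 61\right) \left(-9 - 65\right) = -24 + \left(2 + \frac{2}{5}\right) \left(41 - 61\right) \left(-9 - 65\right) = -24 + \left(2 + 2 \cdot \frac{1}{5}\right) \left(\left(-20\right) \left(-74\right)\right) = -24 + \left(2 + \frac{2}{5}\right) 1480 = -24 + \frac{12}{5} \cdot 1480 = -24 + 3552 = 3528$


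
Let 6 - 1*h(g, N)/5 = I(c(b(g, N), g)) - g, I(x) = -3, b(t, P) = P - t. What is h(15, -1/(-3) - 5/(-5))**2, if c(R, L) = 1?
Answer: 14400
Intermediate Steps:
h(g, N) = 45 + 5*g (h(g, N) = 30 - 5*(-3 - g) = 30 + (15 + 5*g) = 45 + 5*g)
h(15, -1/(-3) - 5/(-5))**2 = (45 + 5*15)**2 = (45 + 75)**2 = 120**2 = 14400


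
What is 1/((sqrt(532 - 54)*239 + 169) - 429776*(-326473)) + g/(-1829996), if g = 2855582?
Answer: -12288314410730225838941/7874950261796521682142 + 239*sqrt(478)/60245652812985003 ≈ -1.5604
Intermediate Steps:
1/((sqrt(532 - 54)*239 + 169) - 429776*(-326473)) + g/(-1829996) = 1/((sqrt(532 - 54)*239 + 169) - 429776*(-326473)) + 2855582/(-1829996) = -1/326473/((sqrt(478)*239 + 169) - 429776) + 2855582*(-1/1829996) = -1/326473/((239*sqrt(478) + 169) - 429776) - 1427791/914998 = -1/326473/((169 + 239*sqrt(478)) - 429776) - 1427791/914998 = -1/326473/(-429607 + 239*sqrt(478)) - 1427791/914998 = -1/(326473*(-429607 + 239*sqrt(478))) - 1427791/914998 = -1427791/914998 - 1/(326473*(-429607 + 239*sqrt(478)))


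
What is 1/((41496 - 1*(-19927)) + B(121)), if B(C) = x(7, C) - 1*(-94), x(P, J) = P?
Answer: 1/61524 ≈ 1.6254e-5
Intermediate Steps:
B(C) = 101 (B(C) = 7 - 1*(-94) = 7 + 94 = 101)
1/((41496 - 1*(-19927)) + B(121)) = 1/((41496 - 1*(-19927)) + 101) = 1/((41496 + 19927) + 101) = 1/(61423 + 101) = 1/61524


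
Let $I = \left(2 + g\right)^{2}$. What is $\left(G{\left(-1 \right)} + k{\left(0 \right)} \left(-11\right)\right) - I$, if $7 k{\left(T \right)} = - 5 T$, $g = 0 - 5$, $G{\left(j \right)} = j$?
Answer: $-10$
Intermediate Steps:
$g = -5$
$k{\left(T \right)} = - \frac{5 T}{7}$ ($k{\left(T \right)} = \frac{\left(-5\right) T}{7} = - \frac{5 T}{7}$)
$I = 9$ ($I = \left(2 - 5\right)^{2} = \left(-3\right)^{2} = 9$)
$\left(G{\left(-1 \right)} + k{\left(0 \right)} \left(-11\right)\right) - I = \left(-1 + \left(- \frac{5}{7}\right) 0 \left(-11\right)\right) - 9 = \left(-1 + 0 \left(-11\right)\right) - 9 = \left(-1 + 0\right) - 9 = -1 - 9 = -10$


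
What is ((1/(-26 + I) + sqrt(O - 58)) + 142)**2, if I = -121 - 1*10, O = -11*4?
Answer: 494463651/24649 + 44586*I*sqrt(102)/157 ≈ 20060.0 + 2868.1*I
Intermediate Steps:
O = -44
I = -131 (I = -121 - 10 = -131)
((1/(-26 + I) + sqrt(O - 58)) + 142)**2 = ((1/(-26 - 131) + sqrt(-44 - 58)) + 142)**2 = ((1/(-157) + sqrt(-102)) + 142)**2 = ((-1/157 + I*sqrt(102)) + 142)**2 = (22293/157 + I*sqrt(102))**2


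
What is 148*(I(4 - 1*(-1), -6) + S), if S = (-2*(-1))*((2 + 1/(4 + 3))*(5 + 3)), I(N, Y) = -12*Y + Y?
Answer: 103896/7 ≈ 14842.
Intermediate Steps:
I(N, Y) = -11*Y
S = 240/7 (S = 2*((2 + 1/7)*8) = 2*((15/7)*8) = 2*(120/7) = 240/7 ≈ 34.286)
148*(I(4 - 1*(-1), -6) + S) = 148*(-11*(-6) + 240/7) = 148*(66 + 240/7) = 148*(702/7) = 103896/7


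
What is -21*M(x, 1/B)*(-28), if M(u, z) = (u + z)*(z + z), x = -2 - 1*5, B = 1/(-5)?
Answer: 70560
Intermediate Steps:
B = -1/5 ≈ -0.20000
x = -7 (x = -2 - 5 = -7)
M(u, z) = 2*z*(u + z) (M(u, z) = (u + z)*(2*z) = 2*z*(u + z))
-21*M(x, 1/B)*(-28) = -21*(2*(-7 + 1/(-1/5))/(-1/5))*(-28) = -21*(2*(-5)*(-7 - 5))*(-28) = -21*(2*(-5)*(-12))*(-28) = -21*120*(-28) = -2520*(-28) = -1*(-70560) = 70560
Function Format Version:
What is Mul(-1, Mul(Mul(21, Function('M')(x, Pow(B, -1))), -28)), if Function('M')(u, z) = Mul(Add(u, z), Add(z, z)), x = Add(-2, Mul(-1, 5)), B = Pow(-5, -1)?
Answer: 70560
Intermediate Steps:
B = Rational(-1, 5) ≈ -0.20000
x = -7 (x = Add(-2, -5) = -7)
Function('M')(u, z) = Mul(2, z, Add(u, z)) (Function('M')(u, z) = Mul(Add(u, z), Mul(2, z)) = Mul(2, z, Add(u, z)))
Mul(-1, Mul(Mul(21, Function('M')(x, Pow(B, -1))), -28)) = Mul(-1, Mul(Mul(21, Mul(2, Pow(Rational(-1, 5), -1), Add(-7, Pow(Rational(-1, 5), -1)))), -28)) = Mul(-1, Mul(Mul(21, Mul(2, -5, Add(-7, -5))), -28)) = Mul(-1, Mul(Mul(21, Mul(2, -5, -12)), -28)) = Mul(-1, Mul(Mul(21, 120), -28)) = Mul(-1, Mul(2520, -28)) = Mul(-1, -70560) = 70560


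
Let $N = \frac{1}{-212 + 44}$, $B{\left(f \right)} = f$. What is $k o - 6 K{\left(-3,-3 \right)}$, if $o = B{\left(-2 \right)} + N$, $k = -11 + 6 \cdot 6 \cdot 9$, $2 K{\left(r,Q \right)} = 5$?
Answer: $- \frac{108001}{168} \approx -642.86$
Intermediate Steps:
$K{\left(r,Q \right)} = \frac{5}{2}$ ($K{\left(r,Q \right)} = \frac{1}{2} \cdot 5 = \frac{5}{2}$)
$N = - \frac{1}{168}$ ($N = \frac{1}{-168} = - \frac{1}{168} \approx -0.0059524$)
$k = 313$ ($k = -11 + 36 \cdot 9 = -11 + 324 = 313$)
$o = - \frac{337}{168}$ ($o = -2 - \frac{1}{168} = - \frac{337}{168} \approx -2.006$)
$k o - 6 K{\left(-3,-3 \right)} = 313 \left(- \frac{337}{168}\right) - 15 = - \frac{105481}{168} - 15 = - \frac{108001}{168}$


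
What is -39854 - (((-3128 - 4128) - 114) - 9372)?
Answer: -23112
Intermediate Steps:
-39854 - (((-3128 - 4128) - 114) - 9372) = -39854 - ((-7256 - 114) - 9372) = -39854 - (-7370 - 9372) = -39854 - 1*(-16742) = -39854 + 16742 = -23112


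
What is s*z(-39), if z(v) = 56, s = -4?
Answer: -224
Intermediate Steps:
s*z(-39) = -4*56 = -224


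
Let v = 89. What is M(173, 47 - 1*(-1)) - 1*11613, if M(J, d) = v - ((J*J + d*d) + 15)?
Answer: -43772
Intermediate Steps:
M(J, d) = 74 - J**2 - d**2 (M(J, d) = 89 - ((J*J + d*d) + 15) = 89 - ((J**2 + d**2) + 15) = 89 - (15 + J**2 + d**2) = 89 + (-15 - J**2 - d**2) = 74 - J**2 - d**2)
M(173, 47 - 1*(-1)) - 1*11613 = (74 - 1*173**2 - (47 - 1*(-1))**2) - 1*11613 = (74 - 1*29929 - (47 + 1)**2) - 11613 = (74 - 29929 - 1*48**2) - 11613 = (74 - 29929 - 1*2304) - 11613 = (74 - 29929 - 2304) - 11613 = -32159 - 11613 = -43772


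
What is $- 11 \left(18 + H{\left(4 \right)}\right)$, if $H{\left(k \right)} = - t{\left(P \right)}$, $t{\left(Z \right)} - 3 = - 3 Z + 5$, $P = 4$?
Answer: $-242$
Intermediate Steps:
$t{\left(Z \right)} = 8 - 3 Z$ ($t{\left(Z \right)} = 3 - \left(-5 + 3 Z\right) = 8 - 3 Z$)
$H{\left(k \right)} = 4$ ($H{\left(k \right)} = - (8 - 12) = \left(-1\right) \left(-4\right) = 4$)
$- 11 \left(18 + H{\left(4 \right)}\right) = - 11 \left(18 + 4\right) = \left(-11\right) 22 = -242$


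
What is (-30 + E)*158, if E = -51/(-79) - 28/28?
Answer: -4796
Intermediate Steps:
E = -28/79 (E = -51*(-1/79) - 28*1/28 = 51/79 - 1 = -28/79 ≈ -0.35443)
(-30 + E)*158 = (-30 - 28/79)*158 = -2398/79*158 = -4796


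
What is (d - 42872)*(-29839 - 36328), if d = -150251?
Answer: 12778369541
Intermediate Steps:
(d - 42872)*(-29839 - 36328) = (-150251 - 42872)*(-29839 - 36328) = -193123*(-66167) = 12778369541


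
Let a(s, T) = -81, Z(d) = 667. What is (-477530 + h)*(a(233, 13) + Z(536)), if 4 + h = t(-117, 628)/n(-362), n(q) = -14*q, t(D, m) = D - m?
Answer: -709101915701/2534 ≈ -2.7984e+8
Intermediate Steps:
h = -21017/5068 (h = -4 + (-117 - 1*628)/((-14*(-362))) = -4 + (-117 - 628)/5068 = -4 - 745*1/5068 = -4 - 745/5068 = -21017/5068 ≈ -4.1470)
(-477530 + h)*(a(233, 13) + Z(536)) = (-477530 - 21017/5068)*(-81 + 667) = -2420143057/5068*586 = -709101915701/2534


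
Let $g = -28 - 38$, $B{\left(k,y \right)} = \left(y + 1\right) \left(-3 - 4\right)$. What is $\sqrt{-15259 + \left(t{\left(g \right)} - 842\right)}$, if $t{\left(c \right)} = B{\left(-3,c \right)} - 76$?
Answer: $i \sqrt{15722} \approx 125.39 i$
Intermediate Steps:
$B{\left(k,y \right)} = -7 - 7 y$ ($B{\left(k,y \right)} = \left(1 + y\right) \left(-7\right) = -7 - 7 y$)
$g = -66$
$t{\left(c \right)} = -83 - 7 c$ ($t{\left(c \right)} = \left(-7 - 7 c\right) - 76 = -83 - 7 c$)
$\sqrt{-15259 + \left(t{\left(g \right)} - 842\right)} = \sqrt{-15259 - 463} = \sqrt{-15722} = i \sqrt{15722}$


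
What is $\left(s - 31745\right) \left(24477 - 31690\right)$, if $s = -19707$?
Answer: $371123276$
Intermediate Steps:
$\left(s - 31745\right) \left(24477 - 31690\right) = \left(-19707 - 31745\right) \left(24477 - 31690\right) = \left(-51452\right) \left(-7213\right) = 371123276$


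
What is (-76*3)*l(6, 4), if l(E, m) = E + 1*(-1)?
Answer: -1140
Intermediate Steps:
l(E, m) = -1 + E (l(E, m) = E - 1 = -1 + E)
(-76*3)*l(6, 4) = (-76*3)*(-1 + 6) = -228*5 = -1140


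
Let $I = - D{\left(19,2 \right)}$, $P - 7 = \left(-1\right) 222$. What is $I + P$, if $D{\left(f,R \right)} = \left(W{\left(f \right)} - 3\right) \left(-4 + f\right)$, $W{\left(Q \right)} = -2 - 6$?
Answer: $-50$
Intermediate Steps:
$W{\left(Q \right)} = -8$ ($W{\left(Q \right)} = -2 - 6 = -8$)
$P = -215$ ($P = 7 - 222 = -215$)
$D{\left(f,R \right)} = 44 - 11 f$ ($D{\left(f,R \right)} = \left(-8 - 3\right) \left(-4 + f\right) = - 11 \left(-4 + f\right) = 44 - 11 f$)
$I = 165$ ($I = - (44 - 209) = \left(-1\right) \left(-165\right) = 165$)
$I + P = 165 - 215 = -50$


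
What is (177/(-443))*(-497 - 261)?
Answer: 134166/443 ≈ 302.86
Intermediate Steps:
(177/(-443))*(-497 - 261) = (177*(-1/443))*(-758) = -177/443*(-758) = 134166/443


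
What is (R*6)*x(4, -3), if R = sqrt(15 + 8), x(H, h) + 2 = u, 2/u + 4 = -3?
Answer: -96*sqrt(23)/7 ≈ -65.771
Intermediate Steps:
u = -2/7 (u = 2/(-4 - 3) = 2/(-7) = 2*(-1/7) = -2/7 ≈ -0.28571)
x(H, h) = -16/7 (x(H, h) = -2 - 2/7 = -16/7)
R = sqrt(23) ≈ 4.7958
(R*6)*x(4, -3) = (sqrt(23)*6)*(-16/7) = (6*sqrt(23))*(-16/7) = -96*sqrt(23)/7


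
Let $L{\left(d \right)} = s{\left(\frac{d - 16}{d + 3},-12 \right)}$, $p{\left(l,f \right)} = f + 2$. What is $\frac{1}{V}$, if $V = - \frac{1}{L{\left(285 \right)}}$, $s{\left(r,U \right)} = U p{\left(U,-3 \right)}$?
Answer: $-12$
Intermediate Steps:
$p{\left(l,f \right)} = 2 + f$
$s{\left(r,U \right)} = - U$ ($s{\left(r,U \right)} = U \left(2 - 3\right) = U \left(-1\right) = - U$)
$L{\left(d \right)} = 12$ ($L{\left(d \right)} = \left(-1\right) \left(-12\right) = 12$)
$V = - \frac{1}{12} \approx -0.083333$
$\frac{1}{V} = \frac{1}{- \frac{1}{12}} = -12$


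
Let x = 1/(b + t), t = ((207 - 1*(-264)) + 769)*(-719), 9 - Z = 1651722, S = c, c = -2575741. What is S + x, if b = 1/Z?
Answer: -3793039396395756934/1472601242281 ≈ -2.5757e+6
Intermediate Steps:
S = -2575741
Z = -1651713 (Z = 9 - 1*1651722 = 9 - 1651722 = -1651713)
b = -1/1651713 (b = 1/(-1651713) = -1/1651713 ≈ -6.0543e-7)
t = -891560 (t = ((207 + 264) + 769)*(-719) = (471 + 769)*(-719) = 1240*(-719) = -891560)
x = -1651713/1472601242281 (x = 1/(-1/1651713 - 891560) = 1/(-1472601242281/1651713) = -1651713/1472601242281 ≈ -1.1216e-6)
S + x = -2575741 - 1651713/1472601242281 = -3793039396395756934/1472601242281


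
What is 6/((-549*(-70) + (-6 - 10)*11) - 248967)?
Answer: -6/210713 ≈ -2.8475e-5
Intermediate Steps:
6/((-549*(-70) + (-6 - 10)*11) - 248967) = 6/((38430 - 16*11) - 248967) = 6/((38430 - 176) - 248967) = 6/(38254 - 248967) = 6/(-210713) = -1/210713*6 = -6/210713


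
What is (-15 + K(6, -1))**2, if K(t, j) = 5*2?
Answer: 25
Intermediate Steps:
K(t, j) = 10
(-15 + K(6, -1))**2 = (-15 + 10)**2 = (-5)**2 = 25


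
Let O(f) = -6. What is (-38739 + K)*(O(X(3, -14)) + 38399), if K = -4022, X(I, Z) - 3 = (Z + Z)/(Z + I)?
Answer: -1641723073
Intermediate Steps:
X(I, Z) = 3 + 2*Z/(I + Z) (X(I, Z) = 3 + (Z + Z)/(Z + I) = 3 + (2*Z)/(I + Z) = 3 + 2*Z/(I + Z))
(-38739 + K)*(O(X(3, -14)) + 38399) = (-38739 - 4022)*(-6 + 38399) = -42761*38393 = -1641723073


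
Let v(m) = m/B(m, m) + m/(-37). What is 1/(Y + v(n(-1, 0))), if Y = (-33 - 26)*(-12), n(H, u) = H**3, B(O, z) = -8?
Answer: 296/209613 ≈ 0.0014121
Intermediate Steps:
Y = 708 (Y = -59*(-12) = 708)
v(m) = -45*m/296 (v(m) = m/(-8) + m/(-37) = m*(-1/8) + m*(-1/37) = -m/8 - m/37 = -45*m/296)
1/(Y + v(n(-1, 0))) = 1/(708 - 45/296*(-1)**3) = 1/(708 - 45/296*(-1)) = 1/(708 + 45/296) = 1/(209613/296) = 296/209613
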